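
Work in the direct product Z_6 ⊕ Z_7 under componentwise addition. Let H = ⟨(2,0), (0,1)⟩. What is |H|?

|⟨(2,0)⟩| = 3 and |⟨(0,1)⟩| = 7, so |H| is a multiple of lcm(3, 7) = 21 and divides |G| = 42.
Closing under the operation: H = {(0,0), (0,1), (0,2), (0,3), (0,4), (0,5), (0,6), (2,0), (2,1), (2,2), (2,3), (2,4), (2,5), (2,6), (4,0), (4,1), (4,2), (4,3), (4,4), (4,5), (4,6)}, so |H| = 21.

21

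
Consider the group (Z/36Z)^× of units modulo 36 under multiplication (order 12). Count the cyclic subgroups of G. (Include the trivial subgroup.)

Each element a generates a cyclic subgroup ⟨a⟩; distinct elements may generate the same one (a cyclic group of order d has φ(d) generators).
Cyclic subgroups by order — order 1: 1; order 2: 3; order 3: 1; order 6: 3.
Total: 8.

8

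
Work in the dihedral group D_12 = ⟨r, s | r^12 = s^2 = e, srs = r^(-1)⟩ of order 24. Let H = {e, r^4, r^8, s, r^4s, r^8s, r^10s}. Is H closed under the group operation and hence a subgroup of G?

No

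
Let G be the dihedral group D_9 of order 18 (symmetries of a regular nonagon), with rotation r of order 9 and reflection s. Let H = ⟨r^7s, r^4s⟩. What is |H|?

6

|⟨r^7s⟩| = 2 and |⟨r^4s⟩| = 2, so |H| is a multiple of lcm(2, 2) = 2 and divides |G| = 18.
Closing under the operation: H = {e, r^3, r^6, rs, r^4s, r^7s}, so |H| = 6.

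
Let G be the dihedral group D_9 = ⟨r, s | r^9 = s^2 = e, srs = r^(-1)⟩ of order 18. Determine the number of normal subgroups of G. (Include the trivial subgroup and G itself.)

4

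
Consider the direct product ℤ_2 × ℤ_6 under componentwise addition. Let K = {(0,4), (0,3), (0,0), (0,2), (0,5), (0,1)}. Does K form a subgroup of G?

|K| = 6 divides |G| = 12, consistent with Lagrange.
K contains the identity, every element's inverse is in K, and K is closed under +: it is a subgroup.
In fact K = ⟨(0,1)⟩.

Yes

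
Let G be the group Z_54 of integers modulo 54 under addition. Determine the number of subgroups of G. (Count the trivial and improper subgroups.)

8

A cyclic group of order 54 has exactly one subgroup for each divisor of 54.
Divisors of 54: 1, 2, 3, 6, 9, 18, 27, 54.
So Z_54 has 8 subgroups.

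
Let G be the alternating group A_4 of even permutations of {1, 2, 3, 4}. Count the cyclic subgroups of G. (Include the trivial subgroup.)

8

Each element a generates a cyclic subgroup ⟨a⟩; distinct elements may generate the same one (a cyclic group of order d has φ(d) generators).
Cyclic subgroups by order — order 1: 1; order 2: 3; order 3: 4.
Total: 8.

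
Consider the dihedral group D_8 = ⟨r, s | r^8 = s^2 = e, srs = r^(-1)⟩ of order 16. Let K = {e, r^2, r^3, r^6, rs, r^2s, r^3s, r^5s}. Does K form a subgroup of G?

r^3 ∈ K but its inverse r^5 ∉ K, so K is not a subgroup.

No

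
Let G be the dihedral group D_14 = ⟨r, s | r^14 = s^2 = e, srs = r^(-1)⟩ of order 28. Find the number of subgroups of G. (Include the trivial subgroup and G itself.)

28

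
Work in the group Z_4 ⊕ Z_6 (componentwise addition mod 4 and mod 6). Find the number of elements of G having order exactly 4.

An element (a,b) has order lcm(ord(a), ord(b)); count pairs with lcm equal to 4.
Enumerating gives 4 such elements.

4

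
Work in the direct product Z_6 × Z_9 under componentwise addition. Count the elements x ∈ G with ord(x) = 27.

An element (a,b) has order lcm(ord(a), ord(b)); count pairs with lcm equal to 27.
Enumerating gives 0 such elements.

0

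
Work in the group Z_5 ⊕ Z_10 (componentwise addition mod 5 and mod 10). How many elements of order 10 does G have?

24

An element (a,b) has order lcm(ord(a), ord(b)); count pairs with lcm equal to 10.
Enumerating gives 24 such elements.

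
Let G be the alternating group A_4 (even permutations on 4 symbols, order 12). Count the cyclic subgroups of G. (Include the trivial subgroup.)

8

Group the elements of G by the cyclic subgroup they generate; each cyclic subgroup of order d accounts for φ(d) elements.
Cyclic subgroups by order — order 1: 1; order 2: 3; order 3: 4.
Total: 8.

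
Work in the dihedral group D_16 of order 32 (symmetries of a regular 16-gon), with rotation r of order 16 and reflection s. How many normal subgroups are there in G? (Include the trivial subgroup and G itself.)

8

G has 36 subgroups. Checking conjugation-invariance by order — order 1: 1/1 normal; order 2: 1/17 normal; order 4: 1/9 normal; order 8: 1/5 normal; order 16: 3/3 normal; order 32: 1/1 normal.
Total normal subgroups: 8.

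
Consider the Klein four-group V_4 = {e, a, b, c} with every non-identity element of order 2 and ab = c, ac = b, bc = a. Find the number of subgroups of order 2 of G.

3

|G| = 4 and 2 | 4, so subgroups of order 2 are possible by Lagrange.
The subgroups of order 2 are: {e, a}; {e, b}; {e, c}.
So G has 3 subgroups of order 2.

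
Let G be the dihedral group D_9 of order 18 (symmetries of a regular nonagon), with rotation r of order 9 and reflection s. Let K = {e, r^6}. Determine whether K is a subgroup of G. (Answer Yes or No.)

No

r^6 ∈ K but its inverse r^3 ∉ K, so K is not a subgroup.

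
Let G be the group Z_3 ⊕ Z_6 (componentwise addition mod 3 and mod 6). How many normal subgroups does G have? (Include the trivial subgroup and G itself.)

12

G is abelian, so every subgroup is normal.
G has 12 subgroups in total, hence 12 normal subgroups.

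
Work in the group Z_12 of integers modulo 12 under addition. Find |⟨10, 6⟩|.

6

|⟨10⟩| = 6 and |⟨6⟩| = 2, so |H| is a multiple of lcm(6, 2) = 6 and divides |G| = 12.
Closing under the operation: H = {0, 2, 4, 6, 8, 10}, so |H| = 6.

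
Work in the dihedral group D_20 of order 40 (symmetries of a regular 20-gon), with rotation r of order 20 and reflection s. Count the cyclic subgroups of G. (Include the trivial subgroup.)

Each element a generates a cyclic subgroup ⟨a⟩; distinct elements may generate the same one (a cyclic group of order d has φ(d) generators).
Cyclic subgroups by order — order 1: 1; order 2: 21; order 4: 1; order 5: 1; order 10: 1; order 20: 1.
Total: 26.

26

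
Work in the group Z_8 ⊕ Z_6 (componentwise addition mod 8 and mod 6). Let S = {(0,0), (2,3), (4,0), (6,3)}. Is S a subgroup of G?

Yes

|S| = 4 divides |G| = 48, consistent with Lagrange.
S contains the identity, every element's inverse is in S, and S is closed under +: it is a subgroup.
In fact S = ⟨(2,3)⟩.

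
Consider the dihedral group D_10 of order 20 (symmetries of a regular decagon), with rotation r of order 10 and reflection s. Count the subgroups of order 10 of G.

3

|G| = 20 and 10 | 20, so subgroups of order 10 are possible by Lagrange.
The subgroups of order 10 are: {e, r, r^2, r^3, r^4, r^5, r^6, r^7, r^8, r^9}; {e, r^2, r^4, r^6, r^8, s, r^2s, r^4s, r^6s, r^8s}; {e, r^2, r^4, r^6, r^8, rs, r^3s, r^5s, r^7s, r^9s}.
So G has 3 subgroups of order 10.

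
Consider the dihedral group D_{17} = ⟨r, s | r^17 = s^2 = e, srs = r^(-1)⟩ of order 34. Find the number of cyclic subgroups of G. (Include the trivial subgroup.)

19

A cyclic subgroup of order d is generated by each of its φ(d) elements of order d, so the cyclic subgroups of order d number (#elements of order d)/φ(d).
Cyclic subgroups by order — order 1: 1; order 2: 17; order 17: 1.
Total: 19.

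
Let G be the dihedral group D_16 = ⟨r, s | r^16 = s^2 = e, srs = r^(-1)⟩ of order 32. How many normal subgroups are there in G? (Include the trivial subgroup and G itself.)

G has 36 subgroups. Checking conjugation-invariance by order — order 1: 1/1 normal; order 2: 1/17 normal; order 4: 1/9 normal; order 8: 1/5 normal; order 16: 3/3 normal; order 32: 1/1 normal.
Total normal subgroups: 8.

8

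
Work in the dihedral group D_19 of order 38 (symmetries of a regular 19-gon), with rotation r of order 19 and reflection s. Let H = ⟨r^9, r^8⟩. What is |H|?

19

|⟨r^9⟩| = 19 and |⟨r^8⟩| = 19, so |H| is a multiple of lcm(19, 19) = 19 and divides |G| = 38.
Closing under the operation: H = {e, r, r^2, r^3, r^4, r^5, r^6, r^7, r^8, r^9, r^10, r^11, r^12, r^13, r^14, r^15, r^16, r^17, r^18}, so |H| = 19.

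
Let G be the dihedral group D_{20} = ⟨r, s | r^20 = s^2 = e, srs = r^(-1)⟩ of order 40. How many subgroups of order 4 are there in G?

|G| = 40 and 4 | 40, so subgroups of order 4 are possible by Lagrange.
The subgroups of order 4 are: {e, r^10, s, r^10s}; {e, r^10, rs, r^11s}; {e, r^10, r^2s, r^12s}; {e, r^10, r^3s, r^13s}; … (11 in all).
So G has 11 subgroups of order 4.

11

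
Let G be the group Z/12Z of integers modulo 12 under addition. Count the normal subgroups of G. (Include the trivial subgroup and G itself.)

G is abelian, so every subgroup is normal.
G has 6 subgroups in total, hence 6 normal subgroups.

6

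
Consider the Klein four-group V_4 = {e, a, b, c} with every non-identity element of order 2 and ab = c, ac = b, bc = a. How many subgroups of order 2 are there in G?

3

|G| = 4 and 2 | 4, so subgroups of order 2 are possible by Lagrange.
The subgroups of order 2 are: {e, a}; {e, b}; {e, c}.
So G has 3 subgroups of order 2.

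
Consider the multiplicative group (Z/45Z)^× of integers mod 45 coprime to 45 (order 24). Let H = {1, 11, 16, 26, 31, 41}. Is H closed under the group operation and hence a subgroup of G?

|H| = 6 divides |G| = 24, consistent with Lagrange.
H contains the identity, every element's inverse is in H, and H is closed under ·: it is a subgroup.
In fact H = ⟨41⟩.

Yes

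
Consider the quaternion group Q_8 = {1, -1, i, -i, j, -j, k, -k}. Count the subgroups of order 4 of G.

3

|G| = 8 and 4 | 8, so subgroups of order 4 are possible by Lagrange.
The subgroups of order 4 are: {1, -1, i, -i}; {1, -1, j, -j}; {1, -1, k, -k}.
So G has 3 subgroups of order 4.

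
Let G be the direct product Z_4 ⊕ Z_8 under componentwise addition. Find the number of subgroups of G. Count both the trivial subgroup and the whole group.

22

|G| = 32, so by Lagrange every subgroup order divides 32. Divisors: 1, 2, 4, 8, 16, 32.
Subgroups by order — order 1: 1; order 2: 3; order 4: 7; order 8: 7; order 16: 3; order 32: 1.
Total: 1 + 3 + 7 + 7 + 3 + 1 = 22.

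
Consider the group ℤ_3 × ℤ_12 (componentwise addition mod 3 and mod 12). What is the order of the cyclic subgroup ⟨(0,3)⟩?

4

The order of (0,3) in Z_3 × Z_12 is lcm(ord(0) in Z_3, ord(3) in Z_12).
ord(0) = 1 and ord(3) = 4, so |⟨(0,3)⟩| = lcm(1, 4) = 4.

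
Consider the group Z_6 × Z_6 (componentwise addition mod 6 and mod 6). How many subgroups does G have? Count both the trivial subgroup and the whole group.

|G| = 36, so by Lagrange every subgroup order divides 36. Divisors: 1, 2, 3, 4, 6, 9, 12, 18, 36.
Subgroups by order — order 1: 1; order 2: 3; order 3: 4; order 4: 1; order 6: 12; order 9: 1; order 12: 4; order 18: 3; order 36: 1.
Total: 1 + 3 + 4 + 1 + 12 + 1 + 4 + 3 + 1 = 30.

30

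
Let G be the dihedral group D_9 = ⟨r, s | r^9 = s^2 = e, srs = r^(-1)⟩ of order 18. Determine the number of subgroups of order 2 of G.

|G| = 18 and 2 | 18, so subgroups of order 2 are possible by Lagrange.
The subgroups of order 2 are: {e, r^2s}; {e, r^3s}; {e, r^4s}; {e, r^5s}; … (9 in all).
So G has 9 subgroups of order 2.

9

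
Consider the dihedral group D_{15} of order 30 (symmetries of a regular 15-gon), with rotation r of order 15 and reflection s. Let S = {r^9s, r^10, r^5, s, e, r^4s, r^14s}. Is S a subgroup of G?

|S| = 7 does not divide |G| = 30, so by Lagrange S is not a subgroup.

No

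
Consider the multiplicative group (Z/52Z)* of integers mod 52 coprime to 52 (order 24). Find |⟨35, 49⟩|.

|⟨35⟩| = 6 and |⟨49⟩| = 6, so |H| is a multiple of lcm(6, 6) = 6 and divides |G| = 24.
Closing under the operation: H = {1, 3, 9, 17, 23, 25, 27, 29, 35, 43, 49, 51}, so |H| = 12.

12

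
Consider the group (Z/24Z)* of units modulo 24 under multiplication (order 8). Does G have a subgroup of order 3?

3 does not divide |G| = 8, so by Lagrange no subgroup of order 3 exists.

No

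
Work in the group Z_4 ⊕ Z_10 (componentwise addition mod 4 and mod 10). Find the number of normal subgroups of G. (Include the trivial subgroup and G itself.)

G is abelian, so every subgroup is normal.
G has 16 subgroups in total, hence 16 normal subgroups.

16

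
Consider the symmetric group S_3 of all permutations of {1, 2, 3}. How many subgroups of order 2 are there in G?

3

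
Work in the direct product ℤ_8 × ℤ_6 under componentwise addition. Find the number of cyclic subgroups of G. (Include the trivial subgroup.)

A cyclic subgroup of order d is generated by each of its φ(d) elements of order d, so the cyclic subgroups of order d number (#elements of order d)/φ(d).
Cyclic subgroups by order — order 1: 1; order 2: 3; order 3: 1; order 4: 2; order 6: 3; order 8: 2; order 12: 2; order 24: 2.
Total: 16.

16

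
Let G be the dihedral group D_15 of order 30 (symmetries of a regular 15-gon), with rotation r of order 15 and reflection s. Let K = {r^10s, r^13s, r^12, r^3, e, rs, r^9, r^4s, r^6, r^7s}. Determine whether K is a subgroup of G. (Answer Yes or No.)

Yes

|K| = 10 divides |G| = 30, consistent with Lagrange.
K contains the identity, every element's inverse is in K, and K is closed under ·: it is a subgroup.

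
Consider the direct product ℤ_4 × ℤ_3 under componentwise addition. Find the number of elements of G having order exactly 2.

1

An element (a,b) has order lcm(ord(a), ord(b)); count pairs with lcm equal to 2.
Enumerating gives 1 such elements.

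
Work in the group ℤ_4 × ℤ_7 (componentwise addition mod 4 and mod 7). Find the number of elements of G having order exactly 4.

2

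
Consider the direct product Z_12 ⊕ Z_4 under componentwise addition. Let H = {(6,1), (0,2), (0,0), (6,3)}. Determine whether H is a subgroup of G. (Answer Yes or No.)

Yes

|H| = 4 divides |G| = 48, consistent with Lagrange.
H contains the identity, every element's inverse is in H, and H is closed under +: it is a subgroup.
In fact H = ⟨(6,1)⟩.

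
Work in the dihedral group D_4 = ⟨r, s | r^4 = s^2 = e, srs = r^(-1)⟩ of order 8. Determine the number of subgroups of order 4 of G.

3

|G| = 8 and 4 | 8, so subgroups of order 4 are possible by Lagrange.
The subgroups of order 4 are: {e, r, r^2, r^3}; {e, r^2, s, r^2s}; {e, r^2, rs, r^3s}.
So G has 3 subgroups of order 4.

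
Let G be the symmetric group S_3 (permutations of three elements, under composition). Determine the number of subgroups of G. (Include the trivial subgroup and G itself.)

|G| = 6, so by Lagrange every subgroup order divides 6. Divisors: 1, 2, 3, 6.
Subgroups by order — order 1: 1; order 2: 3; order 3: 1; order 6: 1.
Total: 1 + 3 + 1 + 1 = 6.

6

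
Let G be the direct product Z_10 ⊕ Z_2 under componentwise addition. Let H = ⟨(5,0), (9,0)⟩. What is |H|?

|⟨(5,0)⟩| = 2 and |⟨(9,0)⟩| = 10, so |H| is a multiple of lcm(2, 10) = 10 and divides |G| = 20.
Closing under the operation: H = {(0,0), (1,0), (2,0), (3,0), (4,0), (5,0), (6,0), (7,0), (8,0), (9,0)}, so |H| = 10.

10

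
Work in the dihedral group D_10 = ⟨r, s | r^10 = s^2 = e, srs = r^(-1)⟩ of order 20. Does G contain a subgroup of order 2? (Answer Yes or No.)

Yes

2 | 20. A subgroup of order 2 is {e, r^2s}.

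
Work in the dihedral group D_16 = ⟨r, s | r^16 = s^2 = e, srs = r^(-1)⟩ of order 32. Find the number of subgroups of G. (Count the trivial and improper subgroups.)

36

|G| = 32, so by Lagrange every subgroup order divides 32. Divisors: 1, 2, 4, 8, 16, 32.
Subgroups by order — order 1: 1; order 2: 17; order 4: 9; order 8: 5; order 16: 3; order 32: 1.
Total: 1 + 17 + 9 + 5 + 3 + 1 = 36.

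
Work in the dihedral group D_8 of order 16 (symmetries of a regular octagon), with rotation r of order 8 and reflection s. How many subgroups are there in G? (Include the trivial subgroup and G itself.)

19

|G| = 16, so by Lagrange every subgroup order divides 16. Divisors: 1, 2, 4, 8, 16.
Subgroups by order — order 1: 1; order 2: 9; order 4: 5; order 8: 3; order 16: 1.
Total: 1 + 9 + 5 + 3 + 1 = 19.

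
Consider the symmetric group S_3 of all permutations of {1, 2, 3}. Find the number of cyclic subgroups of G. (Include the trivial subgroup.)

Group the elements of G by the cyclic subgroup they generate; each cyclic subgroup of order d accounts for φ(d) elements.
Cyclic subgroups by order — order 1: 1; order 2: 3; order 3: 1.
Total: 5.

5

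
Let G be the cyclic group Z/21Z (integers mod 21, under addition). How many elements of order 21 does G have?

12

In a cyclic group of order 21, the number of elements of order d (for d | 21) is φ(d).
φ(21) = 12.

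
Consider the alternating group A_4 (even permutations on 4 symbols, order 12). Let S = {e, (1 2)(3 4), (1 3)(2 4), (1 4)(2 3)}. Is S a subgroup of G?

|S| = 4 divides |G| = 12, consistent with Lagrange.
S contains the identity, every element's inverse is in S, and S is closed under ∘: it is a subgroup.

Yes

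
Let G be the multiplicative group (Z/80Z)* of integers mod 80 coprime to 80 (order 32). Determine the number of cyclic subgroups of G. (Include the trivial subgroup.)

Each element a generates a cyclic subgroup ⟨a⟩; distinct elements may generate the same one (a cyclic group of order d has φ(d) generators).
Cyclic subgroups by order — order 1: 1; order 2: 7; order 4: 12.
Total: 20.

20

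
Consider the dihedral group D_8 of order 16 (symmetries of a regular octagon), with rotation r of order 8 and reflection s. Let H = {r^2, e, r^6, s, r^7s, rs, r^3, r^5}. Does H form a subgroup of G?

No

Closure fails: s · r^7s = r ∉ H. So H is not a subgroup.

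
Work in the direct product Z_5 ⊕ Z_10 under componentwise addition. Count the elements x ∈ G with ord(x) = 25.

An element (a,b) has order lcm(ord(a), ord(b)); count pairs with lcm equal to 25.
Enumerating gives 0 such elements.

0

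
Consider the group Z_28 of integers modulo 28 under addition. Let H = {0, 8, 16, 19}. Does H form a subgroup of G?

No

16 ∈ H but its inverse 12 ∉ H, so H is not a subgroup.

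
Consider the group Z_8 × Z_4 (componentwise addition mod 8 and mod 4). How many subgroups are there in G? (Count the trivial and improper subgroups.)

|G| = 32, so by Lagrange every subgroup order divides 32. Divisors: 1, 2, 4, 8, 16, 32.
Subgroups by order — order 1: 1; order 2: 3; order 4: 7; order 8: 7; order 16: 3; order 32: 1.
Total: 1 + 3 + 7 + 7 + 3 + 1 = 22.

22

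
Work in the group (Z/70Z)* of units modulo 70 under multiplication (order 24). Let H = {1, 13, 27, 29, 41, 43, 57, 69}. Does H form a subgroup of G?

Yes

|H| = 8 divides |G| = 24, consistent with Lagrange.
H contains the identity, every element's inverse is in H, and H is closed under ·: it is a subgroup.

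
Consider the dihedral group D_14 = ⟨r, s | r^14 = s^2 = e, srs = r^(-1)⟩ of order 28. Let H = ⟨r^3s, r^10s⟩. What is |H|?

4

|⟨r^3s⟩| = 2 and |⟨r^10s⟩| = 2, so |H| is a multiple of lcm(2, 2) = 2 and divides |G| = 28.
Closing under the operation: H = {e, r^7, r^3s, r^10s}, so |H| = 4.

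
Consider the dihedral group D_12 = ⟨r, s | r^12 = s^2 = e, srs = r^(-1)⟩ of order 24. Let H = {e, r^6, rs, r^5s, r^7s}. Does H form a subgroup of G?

No

|H| = 5 does not divide |G| = 24, so by Lagrange H is not a subgroup.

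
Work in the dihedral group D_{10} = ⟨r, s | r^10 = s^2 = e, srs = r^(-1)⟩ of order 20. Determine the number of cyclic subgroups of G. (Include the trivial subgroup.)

14

Each element a generates a cyclic subgroup ⟨a⟩; distinct elements may generate the same one (a cyclic group of order d has φ(d) generators).
Cyclic subgroups by order — order 1: 1; order 2: 11; order 5: 1; order 10: 1.
Total: 14.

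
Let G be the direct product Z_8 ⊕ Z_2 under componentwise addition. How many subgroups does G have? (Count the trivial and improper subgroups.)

|G| = 16, so by Lagrange every subgroup order divides 16. Divisors: 1, 2, 4, 8, 16.
Subgroups by order — order 1: 1; order 2: 3; order 4: 3; order 8: 3; order 16: 1.
Total: 1 + 3 + 3 + 3 + 1 = 11.

11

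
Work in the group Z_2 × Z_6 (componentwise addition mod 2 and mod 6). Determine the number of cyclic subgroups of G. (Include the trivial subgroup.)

Each element a generates a cyclic subgroup ⟨a⟩; distinct elements may generate the same one (a cyclic group of order d has φ(d) generators).
Cyclic subgroups by order — order 1: 1; order 2: 3; order 3: 1; order 6: 3.
Total: 8.

8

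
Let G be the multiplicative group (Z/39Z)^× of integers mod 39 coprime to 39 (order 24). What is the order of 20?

12

Compute successive powers of 20 mod 39: 20, 10, 5, 22, 11, 25, 32, 16, …; 20^12 ≡ 1 (mod 39).
So |⟨20⟩| = 12.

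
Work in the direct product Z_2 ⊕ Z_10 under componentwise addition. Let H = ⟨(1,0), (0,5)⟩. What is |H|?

|⟨(1,0)⟩| = 2 and |⟨(0,5)⟩| = 2, so |H| is a multiple of lcm(2, 2) = 2 and divides |G| = 20.
Closing under the operation: H = {(0,0), (0,5), (1,0), (1,5)}, so |H| = 4.

4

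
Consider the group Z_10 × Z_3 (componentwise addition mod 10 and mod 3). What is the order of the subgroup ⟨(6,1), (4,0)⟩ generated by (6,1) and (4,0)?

|⟨(6,1)⟩| = 15 and |⟨(4,0)⟩| = 5, so |H| is a multiple of lcm(15, 5) = 15 and divides |G| = 30.
Closing under the operation: H = {(0,0), (0,1), (0,2), (2,0), (2,1), (2,2), (4,0), (4,1), (4,2), (6,0), (6,1), (6,2), (8,0), (8,1), (8,2)}, so |H| = 15.

15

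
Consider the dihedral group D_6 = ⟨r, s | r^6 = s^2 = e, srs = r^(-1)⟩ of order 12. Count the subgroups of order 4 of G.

|G| = 12 and 4 | 12, so subgroups of order 4 are possible by Lagrange.
The subgroups of order 4 are: {e, r^3, r^2s, r^5s}; {e, r^3, s, r^3s}; {e, r^3, rs, r^4s}.
So G has 3 subgroups of order 4.

3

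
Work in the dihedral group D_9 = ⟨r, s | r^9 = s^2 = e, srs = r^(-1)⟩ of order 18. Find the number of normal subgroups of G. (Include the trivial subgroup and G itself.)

4

G has 16 subgroups. Checking conjugation-invariance by order — order 1: 1/1 normal; order 2: 0/9 normal; order 3: 1/1 normal; order 6: 0/3 normal; order 9: 1/1 normal; order 18: 1/1 normal.
Total normal subgroups: 4.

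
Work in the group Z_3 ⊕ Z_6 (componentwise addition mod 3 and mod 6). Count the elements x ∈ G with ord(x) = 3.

8

An element (a,b) has order lcm(ord(a), ord(b)); count pairs with lcm equal to 3.
Enumerating gives 8 such elements.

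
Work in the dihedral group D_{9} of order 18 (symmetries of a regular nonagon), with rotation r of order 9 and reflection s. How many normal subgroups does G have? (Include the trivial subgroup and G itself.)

G has 16 subgroups. Checking conjugation-invariance by order — order 1: 1/1 normal; order 2: 0/9 normal; order 3: 1/1 normal; order 6: 0/3 normal; order 9: 1/1 normal; order 18: 1/1 normal.
Total normal subgroups: 4.

4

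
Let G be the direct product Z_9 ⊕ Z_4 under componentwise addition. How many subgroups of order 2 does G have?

|G| = 36 and 2 | 36, so subgroups of order 2 are possible by Lagrange.
The subgroups of order 2 are: {(0,0), (0,2)}.
So G has 1 subgroup of order 2.

1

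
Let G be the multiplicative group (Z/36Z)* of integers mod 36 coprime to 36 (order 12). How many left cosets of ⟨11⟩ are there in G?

|⟨11⟩| = 6 and |G| = 12.
By Lagrange, [G : H] = |G|/|H| = 12/6 = 2.

2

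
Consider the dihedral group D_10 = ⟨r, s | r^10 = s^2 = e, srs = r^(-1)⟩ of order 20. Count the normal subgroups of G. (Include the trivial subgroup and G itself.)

G has 22 subgroups. Checking conjugation-invariance by order — order 1: 1/1 normal; order 2: 1/11 normal; order 4: 0/5 normal; order 5: 1/1 normal; order 10: 3/3 normal; order 20: 1/1 normal.
Total normal subgroups: 7.

7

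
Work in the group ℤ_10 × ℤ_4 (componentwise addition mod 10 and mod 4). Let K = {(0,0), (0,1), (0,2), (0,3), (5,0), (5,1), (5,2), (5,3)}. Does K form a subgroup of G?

|K| = 8 divides |G| = 40, consistent with Lagrange.
K contains the identity, every element's inverse is in K, and K is closed under +: it is a subgroup.

Yes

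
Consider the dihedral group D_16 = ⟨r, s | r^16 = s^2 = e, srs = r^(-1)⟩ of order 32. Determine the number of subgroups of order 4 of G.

9

|G| = 32 and 4 | 32, so subgroups of order 4 are possible by Lagrange.
The subgroups of order 4 are: {e, r^8, r^2s, r^10s}; {e, r^8, r^3s, r^11s}; {e, r^4, r^8, r^12}; {e, r^8, r^4s, r^12s}; … (9 in all).
So G has 9 subgroups of order 4.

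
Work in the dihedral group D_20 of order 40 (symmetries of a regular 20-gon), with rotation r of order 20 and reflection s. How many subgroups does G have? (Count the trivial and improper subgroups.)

48

|G| = 40, so by Lagrange every subgroup order divides 40. Divisors: 1, 2, 4, 5, 8, 10, 20, 40.
Subgroups by order — order 1: 1; order 2: 21; order 4: 11; order 5: 1; order 8: 5; order 10: 5; order 20: 3; order 40: 1.
Total: 1 + 21 + 11 + 1 + 5 + 5 + 3 + 1 = 48.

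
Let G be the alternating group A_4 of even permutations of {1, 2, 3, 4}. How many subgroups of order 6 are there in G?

0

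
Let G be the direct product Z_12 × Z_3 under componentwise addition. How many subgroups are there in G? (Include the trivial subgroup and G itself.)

18

|G| = 36, so by Lagrange every subgroup order divides 36. Divisors: 1, 2, 3, 4, 6, 9, 12, 18, 36.
Subgroups by order — order 1: 1; order 2: 1; order 3: 4; order 4: 1; order 6: 4; order 9: 1; order 12: 4; order 18: 1; order 36: 1.
Total: 1 + 1 + 4 + 1 + 4 + 1 + 4 + 1 + 1 = 18.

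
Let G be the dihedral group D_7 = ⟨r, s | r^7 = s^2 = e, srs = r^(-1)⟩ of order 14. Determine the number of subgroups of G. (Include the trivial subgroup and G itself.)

|G| = 14, so by Lagrange every subgroup order divides 14. Divisors: 1, 2, 7, 14.
Subgroups by order — order 1: 1; order 2: 7; order 7: 1; order 14: 1.
Total: 1 + 7 + 1 + 1 = 10.

10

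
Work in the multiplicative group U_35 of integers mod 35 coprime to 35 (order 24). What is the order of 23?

12

Compute successive powers of 23 mod 35: 23, 4, 22, 16, 18, 29, 2, 11, …; 23^12 ≡ 1 (mod 35).
So |⟨23⟩| = 12.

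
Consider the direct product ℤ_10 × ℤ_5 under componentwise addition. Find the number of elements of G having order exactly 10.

24

An element (a,b) has order lcm(ord(a), ord(b)); count pairs with lcm equal to 10.
Enumerating gives 24 such elements.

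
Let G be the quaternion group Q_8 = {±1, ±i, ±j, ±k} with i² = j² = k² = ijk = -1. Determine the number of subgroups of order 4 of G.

3

|G| = 8 and 4 | 8, so subgroups of order 4 are possible by Lagrange.
The subgroups of order 4 are: {1, -1, i, -i}; {1, -1, j, -j}; {1, -1, k, -k}.
So G has 3 subgroups of order 4.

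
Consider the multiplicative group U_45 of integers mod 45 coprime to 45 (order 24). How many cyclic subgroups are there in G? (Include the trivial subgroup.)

12

Each element a generates a cyclic subgroup ⟨a⟩; distinct elements may generate the same one (a cyclic group of order d has φ(d) generators).
Cyclic subgroups by order — order 1: 1; order 2: 3; order 3: 1; order 4: 2; order 6: 3; order 12: 2.
Total: 12.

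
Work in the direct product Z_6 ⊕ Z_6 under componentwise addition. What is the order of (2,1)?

The order of (2,1) in Z_6 × Z_6 is lcm(ord(2) in Z_6, ord(1) in Z_6).
ord(2) = 3 and ord(1) = 6, so |⟨(2,1)⟩| = lcm(3, 6) = 6.

6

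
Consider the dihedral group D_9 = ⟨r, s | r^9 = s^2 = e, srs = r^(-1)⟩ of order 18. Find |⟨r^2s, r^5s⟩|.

6

|⟨r^2s⟩| = 2 and |⟨r^5s⟩| = 2, so |H| is a multiple of lcm(2, 2) = 2 and divides |G| = 18.
Closing under the operation: H = {e, r^3, r^6, r^2s, r^5s, r^8s}, so |H| = 6.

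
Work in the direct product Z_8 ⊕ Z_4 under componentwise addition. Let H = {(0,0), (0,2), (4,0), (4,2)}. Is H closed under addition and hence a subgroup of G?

Yes

|H| = 4 divides |G| = 32, consistent with Lagrange.
H contains the identity, every element's inverse is in H, and H is closed under +: it is a subgroup.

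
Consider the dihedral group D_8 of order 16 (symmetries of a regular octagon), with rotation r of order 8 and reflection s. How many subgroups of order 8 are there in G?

3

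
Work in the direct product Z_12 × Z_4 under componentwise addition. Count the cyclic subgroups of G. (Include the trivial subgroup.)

Group the elements of G by the cyclic subgroup they generate; each cyclic subgroup of order d accounts for φ(d) elements.
Cyclic subgroups by order — order 1: 1; order 2: 3; order 3: 1; order 4: 6; order 6: 3; order 12: 6.
Total: 20.

20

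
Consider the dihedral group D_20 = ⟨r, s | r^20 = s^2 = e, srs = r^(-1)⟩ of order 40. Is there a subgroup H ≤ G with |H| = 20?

Yes

20 | 40. A subgroup of order 20 is {e, r, r^2, r^3, r^4, r^5, r^6, r^7, r^8, r^9, r^10, r^11, r^12, r^13, r^14, r^15, r^16, r^17, r^18, r^19}.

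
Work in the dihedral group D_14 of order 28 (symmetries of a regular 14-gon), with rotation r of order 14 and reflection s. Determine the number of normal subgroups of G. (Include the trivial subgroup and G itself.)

G has 28 subgroups. Checking conjugation-invariance by order — order 1: 1/1 normal; order 2: 1/15 normal; order 4: 0/7 normal; order 7: 1/1 normal; order 14: 3/3 normal; order 28: 1/1 normal.
Total normal subgroups: 7.

7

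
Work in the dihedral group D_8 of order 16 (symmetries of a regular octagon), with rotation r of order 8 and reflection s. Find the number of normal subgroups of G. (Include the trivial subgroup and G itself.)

G has 19 subgroups. Checking conjugation-invariance by order — order 1: 1/1 normal; order 2: 1/9 normal; order 4: 1/5 normal; order 8: 3/3 normal; order 16: 1/1 normal.
Total normal subgroups: 7.

7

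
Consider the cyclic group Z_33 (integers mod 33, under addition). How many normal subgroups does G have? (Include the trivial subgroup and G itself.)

G is abelian, so every subgroup is normal.
G has 4 subgroups in total, hence 4 normal subgroups.

4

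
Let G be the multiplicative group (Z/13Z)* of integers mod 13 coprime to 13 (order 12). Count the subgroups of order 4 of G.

|G| = 12 and 4 | 12, so subgroups of order 4 are possible by Lagrange.
The subgroups of order 4 are: {1, 5, 8, 12}.
So G has 1 subgroup of order 4.

1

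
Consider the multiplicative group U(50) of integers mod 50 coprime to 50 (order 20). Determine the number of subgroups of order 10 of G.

1

|G| = 20 and 10 | 20, so subgroups of order 10 are possible by Lagrange.
The subgroups of order 10 are: {1, 9, 11, 19, 21, 29, 31, 39, 41, 49}.
So G has 1 subgroup of order 10.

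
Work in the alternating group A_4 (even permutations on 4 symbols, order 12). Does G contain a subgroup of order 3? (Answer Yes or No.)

3 | 12. A subgroup of order 3 is {e, (1 2 3), (1 3 2)}.

Yes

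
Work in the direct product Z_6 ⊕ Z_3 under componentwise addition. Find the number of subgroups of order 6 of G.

|G| = 18 and 6 | 18, so subgroups of order 6 are possible by Lagrange.
The subgroups of order 6 are: {(0,0), (0,1), (0,2), (3,0), (3,1), (3,2)}; {(0,0), (1,0), (2,0), (3,0), (4,0), (5,0)}; {(0,0), (1,1), (2,2), (3,0), (4,1), (5,2)}; {(0,0), (1,2), (2,1), (3,0), (4,2), (5,1)}.
So G has 4 subgroups of order 6.

4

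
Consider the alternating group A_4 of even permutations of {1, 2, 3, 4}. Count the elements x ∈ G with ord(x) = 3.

The elements of order 3 are: (2 3 4), (2 4 3), (1 2 3), (1 2 4), (1 3 2), (1 3 4), (1 4 2), (1 4 3).
That's 8.

8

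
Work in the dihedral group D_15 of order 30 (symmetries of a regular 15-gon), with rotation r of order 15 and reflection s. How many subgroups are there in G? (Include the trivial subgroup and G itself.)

|G| = 30, so by Lagrange every subgroup order divides 30. Divisors: 1, 2, 3, 5, 6, 10, 15, 30.
Subgroups by order — order 1: 1; order 2: 15; order 3: 1; order 5: 1; order 6: 5; order 10: 3; order 15: 1; order 30: 1.
Total: 1 + 15 + 1 + 1 + 5 + 3 + 1 + 1 = 28.

28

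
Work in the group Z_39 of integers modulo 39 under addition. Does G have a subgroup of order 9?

No

9 does not divide |G| = 39, so by Lagrange no subgroup of order 9 exists.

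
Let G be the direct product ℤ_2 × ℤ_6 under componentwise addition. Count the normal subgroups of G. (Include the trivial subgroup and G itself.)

10

G is abelian, so every subgroup is normal.
G has 10 subgroups in total, hence 10 normal subgroups.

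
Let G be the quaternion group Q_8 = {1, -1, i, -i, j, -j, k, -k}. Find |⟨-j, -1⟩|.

4

|⟨-j⟩| = 4 and |⟨-1⟩| = 2, so |H| is a multiple of lcm(4, 2) = 4 and divides |G| = 8.
Closing under the operation: H = {1, -1, j, -j}, so |H| = 4.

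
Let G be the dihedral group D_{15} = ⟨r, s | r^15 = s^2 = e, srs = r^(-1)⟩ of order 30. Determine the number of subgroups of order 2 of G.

15

|G| = 30 and 2 | 30, so subgroups of order 2 are possible by Lagrange.
The subgroups of order 2 are: {e, r^10s}; {e, r^11s}; {e, r^12s}; {e, r^13s}; … (15 in all).
So G has 15 subgroups of order 2.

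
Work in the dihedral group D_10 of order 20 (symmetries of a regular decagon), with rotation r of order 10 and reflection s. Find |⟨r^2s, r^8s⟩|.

10

|⟨r^2s⟩| = 2 and |⟨r^8s⟩| = 2, so |H| is a multiple of lcm(2, 2) = 2 and divides |G| = 20.
Closing under the operation: H = {e, r^2, r^4, r^6, r^8, s, r^2s, r^4s, r^6s, r^8s}, so |H| = 10.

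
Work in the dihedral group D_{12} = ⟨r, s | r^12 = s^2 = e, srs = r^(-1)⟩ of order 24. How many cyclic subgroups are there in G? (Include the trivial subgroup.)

A cyclic subgroup of order d is generated by each of its φ(d) elements of order d, so the cyclic subgroups of order d number (#elements of order d)/φ(d).
Cyclic subgroups by order — order 1: 1; order 2: 13; order 3: 1; order 4: 1; order 6: 1; order 12: 1.
Total: 18.

18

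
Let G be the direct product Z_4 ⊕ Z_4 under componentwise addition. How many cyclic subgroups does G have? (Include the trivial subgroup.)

10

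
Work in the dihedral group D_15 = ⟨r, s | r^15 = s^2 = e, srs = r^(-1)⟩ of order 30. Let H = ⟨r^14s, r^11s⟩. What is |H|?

|⟨r^14s⟩| = 2 and |⟨r^11s⟩| = 2, so |H| is a multiple of lcm(2, 2) = 2 and divides |G| = 30.
Closing under the operation: H = {e, r^3, r^6, r^9, r^12, r^2s, r^5s, r^8s, r^11s, r^14s}, so |H| = 10.

10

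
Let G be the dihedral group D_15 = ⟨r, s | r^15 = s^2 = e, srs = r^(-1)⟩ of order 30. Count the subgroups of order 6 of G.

5

|G| = 30 and 6 | 30, so subgroups of order 6 are possible by Lagrange.
The subgroups of order 6 are: {e, r^5, r^10, s, r^5s, r^10s}; {e, r^5, r^10, rs, r^6s, r^11s}; {e, r^5, r^10, r^2s, r^7s, r^12s}; {e, r^5, r^10, r^3s, r^8s, r^13s}; … (5 in all).
So G has 5 subgroups of order 6.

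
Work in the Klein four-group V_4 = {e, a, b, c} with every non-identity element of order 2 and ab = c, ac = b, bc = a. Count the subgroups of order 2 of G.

|G| = 4 and 2 | 4, so subgroups of order 2 are possible by Lagrange.
The subgroups of order 2 are: {e, a}; {e, b}; {e, c}.
So G has 3 subgroups of order 2.

3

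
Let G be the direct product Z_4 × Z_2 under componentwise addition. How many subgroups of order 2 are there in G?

|G| = 8 and 2 | 8, so subgroups of order 2 are possible by Lagrange.
The subgroups of order 2 are: {(0,0), (0,1)}; {(0,0), (2,0)}; {(0,0), (2,1)}.
So G has 3 subgroups of order 2.

3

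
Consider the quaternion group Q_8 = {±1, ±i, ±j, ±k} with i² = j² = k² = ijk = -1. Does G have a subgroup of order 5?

5 does not divide |G| = 8, so by Lagrange no subgroup of order 5 exists.

No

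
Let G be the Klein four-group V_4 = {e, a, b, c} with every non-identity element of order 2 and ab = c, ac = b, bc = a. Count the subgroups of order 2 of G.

3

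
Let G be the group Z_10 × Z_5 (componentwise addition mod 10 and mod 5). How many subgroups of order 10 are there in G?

6

|G| = 50 and 10 | 50, so subgroups of order 10 are possible by Lagrange.
The subgroups of order 10 are: {(0,0), (0,1), (0,2), (0,3), (0,4), (5,0), (5,1), (5,2), (5,3), (5,4)}; {(0,0), (1,0), (2,0), (3,0), (4,0), (5,0), (6,0), (7,0), (8,0), (9,0)}; {(0,0), (1,1), (2,2), (3,3), (4,4), (5,0), (6,1), (7,2), (8,3), (9,4)}; {(0,0), (1,2), (2,4), (3,1), (4,3), (5,0), (6,2), (7,4), (8,1), (9,3)}; … (6 in all).
So G has 6 subgroups of order 10.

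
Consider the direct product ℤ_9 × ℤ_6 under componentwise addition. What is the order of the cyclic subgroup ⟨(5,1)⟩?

The order of (5,1) in Z_9 × Z_6 is lcm(ord(5) in Z_9, ord(1) in Z_6).
ord(5) = 9 and ord(1) = 6, so |⟨(5,1)⟩| = lcm(9, 6) = 18.

18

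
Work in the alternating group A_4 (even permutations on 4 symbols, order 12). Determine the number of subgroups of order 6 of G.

0

|G| = 12 and 6 | 12, so subgroups of order 6 are possible by Lagrange.
Checking all subgroups of G, none has order 6.
So G has 0 subgroups of order 6.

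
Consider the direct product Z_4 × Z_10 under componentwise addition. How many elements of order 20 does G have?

16

An element (a,b) has order lcm(ord(a), ord(b)); count pairs with lcm equal to 20.
Enumerating gives 16 such elements.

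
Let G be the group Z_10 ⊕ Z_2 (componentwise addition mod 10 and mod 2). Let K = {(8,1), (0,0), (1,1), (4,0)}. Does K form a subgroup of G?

No

(1,1) ∈ K but its inverse (9,1) ∉ K, so K is not a subgroup.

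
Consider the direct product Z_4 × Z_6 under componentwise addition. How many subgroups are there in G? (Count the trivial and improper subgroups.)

16

|G| = 24, so by Lagrange every subgroup order divides 24. Divisors: 1, 2, 3, 4, 6, 8, 12, 24.
Subgroups by order — order 1: 1; order 2: 3; order 3: 1; order 4: 3; order 6: 3; order 8: 1; order 12: 3; order 24: 1.
Total: 1 + 3 + 1 + 3 + 3 + 1 + 3 + 1 = 16.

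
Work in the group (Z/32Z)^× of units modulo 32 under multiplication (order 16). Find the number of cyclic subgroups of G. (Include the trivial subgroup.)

8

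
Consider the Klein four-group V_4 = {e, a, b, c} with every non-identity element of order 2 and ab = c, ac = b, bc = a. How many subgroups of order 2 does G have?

3

|G| = 4 and 2 | 4, so subgroups of order 2 are possible by Lagrange.
The subgroups of order 2 are: {e, a}; {e, b}; {e, c}.
So G has 3 subgroups of order 2.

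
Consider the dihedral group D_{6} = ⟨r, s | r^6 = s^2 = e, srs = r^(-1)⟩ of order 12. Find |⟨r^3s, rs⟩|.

6

|⟨r^3s⟩| = 2 and |⟨rs⟩| = 2, so |H| is a multiple of lcm(2, 2) = 2 and divides |G| = 12.
Closing under the operation: H = {e, r^2, r^4, rs, r^3s, r^5s}, so |H| = 6.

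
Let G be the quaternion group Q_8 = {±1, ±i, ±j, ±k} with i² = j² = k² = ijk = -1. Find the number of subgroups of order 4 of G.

|G| = 8 and 4 | 8, so subgroups of order 4 are possible by Lagrange.
The subgroups of order 4 are: {1, -1, i, -i}; {1, -1, j, -j}; {1, -1, k, -k}.
So G has 3 subgroups of order 4.

3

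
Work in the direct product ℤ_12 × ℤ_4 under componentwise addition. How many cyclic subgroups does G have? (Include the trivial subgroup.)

20

A cyclic subgroup of order d is generated by each of its φ(d) elements of order d, so the cyclic subgroups of order d number (#elements of order d)/φ(d).
Cyclic subgroups by order — order 1: 1; order 2: 3; order 3: 1; order 4: 6; order 6: 3; order 12: 6.
Total: 20.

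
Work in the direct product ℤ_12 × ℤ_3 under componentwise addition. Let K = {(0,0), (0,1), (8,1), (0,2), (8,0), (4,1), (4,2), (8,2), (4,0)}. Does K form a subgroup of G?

Yes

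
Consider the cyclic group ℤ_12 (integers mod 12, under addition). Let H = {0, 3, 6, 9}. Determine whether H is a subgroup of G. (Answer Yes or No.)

Yes

|H| = 4 divides |G| = 12, consistent with Lagrange.
H contains the identity, every element's inverse is in H, and H is closed under +: it is a subgroup.
In fact H = ⟨9⟩.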